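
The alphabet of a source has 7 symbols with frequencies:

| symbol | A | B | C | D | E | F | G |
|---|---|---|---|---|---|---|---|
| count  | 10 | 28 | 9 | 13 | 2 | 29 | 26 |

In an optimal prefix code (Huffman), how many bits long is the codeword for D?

3

Build the tree from the bottom:
combine E(2), C(9) → 11
combine A(10), 11 → 21
combine D(13), 21 → 34
combine G(26), B(28) → 54
combine F(29), 34 → 63
combine 54, 63 → 117
D's leaf is at depth 3, giving a 3-bit codeword.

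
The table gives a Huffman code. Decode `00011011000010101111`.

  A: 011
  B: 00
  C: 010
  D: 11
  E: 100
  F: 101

Read left to right; each codeword is recognised as soon as it completes (prefix code):
  00→B | 011→A | 011→A | 00→B | 00→B | 101→F | 011→A | 11→D
Decoded message: BAABBFAD

BAABBFAD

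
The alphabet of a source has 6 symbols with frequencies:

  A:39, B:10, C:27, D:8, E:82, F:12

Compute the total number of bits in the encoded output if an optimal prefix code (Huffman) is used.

379

Merge the two smallest weights repeatedly:
combine D(8), B(10) → 18
combine F(12), 18 → 30
combine C(27), 30 → 57
combine A(39), 57 → 96
combine E(82), 96 → 178
Each symbol's bit-cost is frequency × depth; summing gives 379 bits (equivalently 18 + 30 + 57 + 96 + 178).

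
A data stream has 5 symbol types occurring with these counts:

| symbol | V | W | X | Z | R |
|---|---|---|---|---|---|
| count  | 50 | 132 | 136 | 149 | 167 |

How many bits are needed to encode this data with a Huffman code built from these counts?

1450

Merge the two smallest weights repeatedly:
combine V(50), W(132) → 182
combine X(136), Z(149) → 285
combine R(167), 182 → 349
combine 285, 349 → 634
Each symbol's bit-cost is frequency × depth; summing gives 1450 bits (equivalently 182 + 285 + 349 + 634).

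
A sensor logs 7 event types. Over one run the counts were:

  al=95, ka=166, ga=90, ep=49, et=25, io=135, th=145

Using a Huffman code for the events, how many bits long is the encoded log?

Build the Huffman tree bottom-up:
merge et(25) and ep(49): 74
merge 74 and ga(90): 164
merge al(95) and io(135): 230
merge th(145) and 164: 309
merge ka(166) and 230: 396
merge 309 and 396: 705
Each symbol's bit-cost is frequency × depth; summing gives 1878 bits (equivalently 74 + 164 + 230 + 309 + 396 + 705).

1878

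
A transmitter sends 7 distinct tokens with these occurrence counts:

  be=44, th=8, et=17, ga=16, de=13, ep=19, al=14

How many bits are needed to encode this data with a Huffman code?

Greedily combine the two least-frequent nodes:
merge th(8) and de(13): 21
merge al(14) and ga(16): 30
merge et(17) and ep(19): 36
merge 21 and 30: 51
merge 36 and be(44): 80
merge 51 and 80: 131
The encoded length is the sum of every internal node's weight: 21 + 30 + 36 + 51 + 80 + 131 = 349 bits.

349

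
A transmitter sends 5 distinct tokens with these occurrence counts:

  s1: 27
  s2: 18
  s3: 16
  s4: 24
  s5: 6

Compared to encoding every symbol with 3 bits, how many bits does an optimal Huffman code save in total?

Fixed-length: 3 bits × 91 symbols = 273 bits.
Huffman merges:
s5(6) + s3(16) → 22
s2(18) + 22 → 40
s4(24) + s1(27) → 51
40 + 51 → 91
Huffman total = 22 + 40 + 51 + 91 = 204 bits.
Saving = 273 − 204 = 69 bits.

69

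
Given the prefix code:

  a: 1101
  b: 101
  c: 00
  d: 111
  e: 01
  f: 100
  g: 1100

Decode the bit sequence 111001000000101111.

dcfccbd

Read left to right; each codeword is recognised as soon as it completes (prefix code):
  111→d | 00→c | 100→f | 00→c | 00→c | 101→b | 111→d
Decoded message: dcfccbd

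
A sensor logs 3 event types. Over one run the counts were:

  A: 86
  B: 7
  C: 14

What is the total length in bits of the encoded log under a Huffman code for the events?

128

Merge the two smallest weights repeatedly:
combine B(7), C(14) → 21
combine 21, A(86) → 107
Total encoded bits = sum of merged weights = 21 + 107 = 128.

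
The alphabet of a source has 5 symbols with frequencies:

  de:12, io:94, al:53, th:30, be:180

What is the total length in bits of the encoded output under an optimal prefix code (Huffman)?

695

Merge the two smallest weights repeatedly:
combine de(12), th(30) → 42
combine 42, al(53) → 95
combine io(94), 95 → 189
combine be(180), 189 → 369
Total encoded bits = sum of merged weights = 42 + 95 + 189 + 369 = 695.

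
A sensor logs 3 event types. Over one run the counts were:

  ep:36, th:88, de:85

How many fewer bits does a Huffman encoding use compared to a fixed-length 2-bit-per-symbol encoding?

88

Fixed-length: 2 bits × 209 symbols = 418 bits.
Huffman merges:
merge ep(36) and de(85): 121
merge th(88) and 121: 209
Huffman total = 121 + 209 = 330 bits.
Saving = 418 − 330 = 88 bits.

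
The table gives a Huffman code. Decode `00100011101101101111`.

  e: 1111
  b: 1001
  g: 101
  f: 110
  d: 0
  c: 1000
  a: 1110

Read left to right; each codeword is recognised as soon as it completes (prefix code):
  0→d | 0→d | 1000→c | 1110→a | 110→f | 110→f | 1111→e
Decoded message: ddcaffe

ddcaffe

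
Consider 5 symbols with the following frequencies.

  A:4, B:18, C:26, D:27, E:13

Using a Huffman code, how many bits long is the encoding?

193

Merge the two smallest weights repeatedly:
combine A(4), E(13) → 17
combine 17, B(18) → 35
combine C(26), D(27) → 53
combine 35, 53 → 88
Each symbol's bit-cost is frequency × depth; summing gives 193 bits (equivalently 17 + 35 + 53 + 88).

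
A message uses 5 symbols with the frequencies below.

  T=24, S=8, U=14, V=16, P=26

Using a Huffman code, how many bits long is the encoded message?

198

Merge the two smallest weights repeatedly:
combine S(8), U(14) → 22
combine V(16), 22 → 38
combine T(24), P(26) → 50
combine 38, 50 → 88
Total encoded bits = sum of merged weights = 22 + 38 + 50 + 88 = 198.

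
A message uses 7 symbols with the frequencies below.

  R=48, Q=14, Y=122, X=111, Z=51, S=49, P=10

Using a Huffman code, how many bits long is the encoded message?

1006

Greedily combine the two least-frequent nodes:
combine P(10), Q(14) → 24
combine 24, R(48) → 72
combine S(49), Z(51) → 100
combine 72, 100 → 172
combine X(111), Y(122) → 233
combine 172, 233 → 405
The encoded length is the sum of every internal node's weight: 24 + 72 + 100 + 172 + 233 + 405 = 1006 bits.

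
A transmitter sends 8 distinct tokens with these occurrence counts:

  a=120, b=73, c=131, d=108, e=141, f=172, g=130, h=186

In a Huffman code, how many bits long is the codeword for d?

Huffman merges, smallest pair first:
merge b(73) and d(108): 181
merge a(120) and g(130): 250
merge c(131) and e(141): 272
merge f(172) and 181: 353
merge h(186) and 250: 436
merge 272 and 353: 625
merge 436 and 625: 1061
d's leaf is at depth 4, giving a 4-bit codeword.

4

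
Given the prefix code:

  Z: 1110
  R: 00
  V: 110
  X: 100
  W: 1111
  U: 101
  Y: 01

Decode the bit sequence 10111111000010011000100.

Read left to right; each codeword is recognised as soon as it completes (prefix code):
  101→U | 1111→W | 100→X | 00→R | 100→X | 110→V | 00→R | 100→X
Decoded message: UWXRXVRX

UWXRXVRX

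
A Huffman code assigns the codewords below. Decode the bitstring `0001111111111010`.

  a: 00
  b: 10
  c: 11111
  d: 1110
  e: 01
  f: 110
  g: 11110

aecgb

Read left to right; each codeword is recognised as soon as it completes (prefix code):
  00→a | 01→e | 11111→c | 11110→g | 10→b
Decoded message: aecgb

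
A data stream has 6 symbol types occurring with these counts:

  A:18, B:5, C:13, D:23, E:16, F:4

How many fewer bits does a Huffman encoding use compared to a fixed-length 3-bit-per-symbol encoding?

48

Fixed-length: 3 bits × 79 symbols = 237 bits.
Huffman merges:
F(4) + B(5) → 9
9 + C(13) → 22
E(16) + A(18) → 34
22 + D(23) → 45
34 + 45 → 79
Huffman total = 9 + 22 + 34 + 45 + 79 = 189 bits.
Saving = 237 − 189 = 48 bits.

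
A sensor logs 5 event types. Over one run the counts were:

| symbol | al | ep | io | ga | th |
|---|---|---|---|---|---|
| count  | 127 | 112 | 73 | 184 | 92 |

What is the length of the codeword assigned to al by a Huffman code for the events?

Huffman merges, smallest pair first:
merge io(73) and th(92): 165
merge ep(112) and al(127): 239
merge 165 and ga(184): 349
merge 239 and 349: 588
al sits 2 levels below the root, so its codeword is 2 bits.

2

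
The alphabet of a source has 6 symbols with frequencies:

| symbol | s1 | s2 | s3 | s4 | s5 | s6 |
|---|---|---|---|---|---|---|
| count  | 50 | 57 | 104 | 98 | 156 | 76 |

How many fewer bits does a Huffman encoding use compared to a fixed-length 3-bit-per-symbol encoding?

Fixed-length: 3 bits × 541 symbols = 1623 bits.
Huffman merges:
s1(50) + s2(57) → 107
s6(76) + s4(98) → 174
s3(104) + 107 → 211
s5(156) + 174 → 330
211 + 330 → 541
Huffman total = 107 + 174 + 211 + 330 + 541 = 1363 bits.
Saving = 1623 − 1363 = 260 bits.

260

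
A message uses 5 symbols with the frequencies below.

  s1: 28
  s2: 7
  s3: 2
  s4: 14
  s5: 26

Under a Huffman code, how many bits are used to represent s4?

Huffman merges, smallest pair first:
merge s3(2) and s2(7): 9
merge 9 and s4(14): 23
merge 23 and s5(26): 49
merge s1(28) and 49: 77
s4 sits 3 levels below the root, so its codeword is 3 bits.

3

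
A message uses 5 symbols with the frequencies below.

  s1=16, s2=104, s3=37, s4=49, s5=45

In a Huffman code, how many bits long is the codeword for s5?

3

Huffman merges, smallest pair first:
combine s1(16), s3(37) → 53
combine s5(45), s4(49) → 94
combine 53, 94 → 147
combine s2(104), 147 → 251
s5 sits 3 levels below the root, so its codeword is 3 bits.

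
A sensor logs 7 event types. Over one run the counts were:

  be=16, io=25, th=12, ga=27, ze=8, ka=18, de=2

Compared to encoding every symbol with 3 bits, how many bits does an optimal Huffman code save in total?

42

Fixed-length: 3 bits × 108 symbols = 324 bits.
Huffman merges:
merge de(2) and ze(8): 10
merge 10 and th(12): 22
merge be(16) and ka(18): 34
merge 22 and io(25): 47
merge ga(27) and 34: 61
merge 47 and 61: 108
Huffman total = 10 + 22 + 34 + 47 + 61 + 108 = 282 bits.
Saving = 324 − 282 = 42 bits.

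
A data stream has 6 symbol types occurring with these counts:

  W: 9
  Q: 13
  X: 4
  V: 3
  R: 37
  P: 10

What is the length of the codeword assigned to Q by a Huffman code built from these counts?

Repeatedly merge the two smallest:
merge V(3) and X(4): 7
merge 7 and W(9): 16
merge P(10) and Q(13): 23
merge 16 and 23: 39
merge R(37) and 39: 76
Q's leaf is at depth 3, giving a 3-bit codeword.

3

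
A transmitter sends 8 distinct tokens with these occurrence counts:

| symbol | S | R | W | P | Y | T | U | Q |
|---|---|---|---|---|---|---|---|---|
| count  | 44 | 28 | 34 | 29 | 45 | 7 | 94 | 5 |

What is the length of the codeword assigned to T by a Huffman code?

Repeatedly merge the two smallest:
Q(5) + T(7) → 12
12 + R(28) → 40
P(29) + W(34) → 63
40 + S(44) → 84
Y(45) + 63 → 108
84 + U(94) → 178
108 + 178 → 286
T's leaf is at depth 5, giving a 5-bit codeword.

5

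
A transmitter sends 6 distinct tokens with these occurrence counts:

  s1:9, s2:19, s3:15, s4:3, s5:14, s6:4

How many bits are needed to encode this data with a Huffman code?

Greedily combine the two least-frequent nodes:
merge s4(3) and s6(4): 7
merge 7 and s1(9): 16
merge s5(14) and s3(15): 29
merge 16 and s2(19): 35
merge 29 and 35: 64
Each symbol's bit-cost is frequency × depth; summing gives 151 bits (equivalently 7 + 16 + 29 + 35 + 64).

151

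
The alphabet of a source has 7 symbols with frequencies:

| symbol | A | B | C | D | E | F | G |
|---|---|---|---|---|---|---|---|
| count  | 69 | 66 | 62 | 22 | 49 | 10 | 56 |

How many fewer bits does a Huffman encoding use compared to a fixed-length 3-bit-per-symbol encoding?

103

Fixed-length: 3 bits × 334 symbols = 1002 bits.
Huffman merges:
merge F(10) and D(22): 32
merge 32 and E(49): 81
merge G(56) and C(62): 118
merge B(66) and A(69): 135
merge 81 and 118: 199
merge 135 and 199: 334
Huffman total = 32 + 81 + 118 + 135 + 199 + 334 = 899 bits.
Saving = 1002 − 899 = 103 bits.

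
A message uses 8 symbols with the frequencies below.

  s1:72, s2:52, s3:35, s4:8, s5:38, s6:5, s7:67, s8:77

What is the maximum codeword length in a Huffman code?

5

Merge the two lowest-weight nodes at each step:
combine s6(5), s4(8) → 13
combine 13, s3(35) → 48
combine s5(38), 48 → 86
combine s2(52), s7(67) → 119
combine s1(72), s8(77) → 149
combine 86, 119 → 205
combine 149, 205 → 354
The rarest symbols sit at the bottom; the longest codeword is 5 bits.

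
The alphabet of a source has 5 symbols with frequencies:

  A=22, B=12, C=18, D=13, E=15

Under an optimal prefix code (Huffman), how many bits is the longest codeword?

Merge the two lowest-weight nodes at each step:
B(12) + D(13) → 25
E(15) + C(18) → 33
A(22) + 25 → 47
33 + 47 → 80
The rarest symbols sit at the bottom; the longest codeword is 3 bits.

3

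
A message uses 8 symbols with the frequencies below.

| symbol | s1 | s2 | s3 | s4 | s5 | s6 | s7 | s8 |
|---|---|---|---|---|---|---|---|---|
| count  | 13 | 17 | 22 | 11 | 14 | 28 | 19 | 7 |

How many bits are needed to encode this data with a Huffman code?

Greedily combine the two least-frequent nodes:
merge s8(7) and s4(11): 18
merge s1(13) and s5(14): 27
merge s2(17) and 18: 35
merge s7(19) and s3(22): 41
merge 27 and s6(28): 55
merge 35 and 41: 76
merge 55 and 76: 131
The encoded length is the sum of every internal node's weight: 18 + 27 + 35 + 41 + 55 + 76 + 131 = 383 bits.

383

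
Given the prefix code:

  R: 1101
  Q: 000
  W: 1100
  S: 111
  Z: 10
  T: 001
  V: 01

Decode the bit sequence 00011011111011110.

Read left to right; each codeword is recognised as soon as it completes (prefix code):
  000→Q | 1101→R | 111→S | 10→Z | 111→S | 10→Z
Decoded message: QRSZSZ

QRSZSZ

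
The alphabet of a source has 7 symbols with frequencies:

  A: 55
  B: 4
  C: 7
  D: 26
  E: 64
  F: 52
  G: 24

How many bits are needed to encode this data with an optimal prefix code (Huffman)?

Build the Huffman tree bottom-up:
combine B(4), C(7) → 11
combine 11, G(24) → 35
combine D(26), 35 → 61
combine F(52), A(55) → 107
combine 61, E(64) → 125
combine 107, 125 → 232
The encoded length is the sum of every internal node's weight: 11 + 35 + 61 + 107 + 125 + 232 = 571 bits.

571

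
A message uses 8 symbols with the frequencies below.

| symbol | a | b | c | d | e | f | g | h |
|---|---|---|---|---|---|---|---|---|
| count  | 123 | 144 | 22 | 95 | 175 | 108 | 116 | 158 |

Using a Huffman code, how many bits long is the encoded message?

Greedily combine the two least-frequent nodes:
c(22) + d(95) → 117
f(108) + g(116) → 224
117 + a(123) → 240
b(144) + h(158) → 302
e(175) + 224 → 399
240 + 302 → 542
399 + 542 → 941
Each symbol's bit-cost is frequency × depth; summing gives 2765 bits (equivalently 117 + 224 + 240 + 302 + 399 + 542 + 941).

2765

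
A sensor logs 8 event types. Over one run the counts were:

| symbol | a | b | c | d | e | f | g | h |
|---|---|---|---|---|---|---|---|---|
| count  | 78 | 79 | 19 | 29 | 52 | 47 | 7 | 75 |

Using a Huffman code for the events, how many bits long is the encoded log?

Merge the two smallest weights repeatedly:
combine g(7), c(19) → 26
combine 26, d(29) → 55
combine f(47), e(52) → 99
combine 55, h(75) → 130
combine a(78), b(79) → 157
combine 99, 130 → 229
combine 157, 229 → 386
Total encoded bits = sum of merged weights = 26 + 55 + 99 + 130 + 157 + 229 + 386 = 1082.

1082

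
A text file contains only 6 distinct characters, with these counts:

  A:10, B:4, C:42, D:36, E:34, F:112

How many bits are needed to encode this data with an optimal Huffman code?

Build the Huffman tree bottom-up:
merge B(4) and A(10): 14
merge 14 and E(34): 48
merge D(36) and C(42): 78
merge 48 and 78: 126
merge F(112) and 126: 238
The encoded length is the sum of every internal node's weight: 14 + 48 + 78 + 126 + 238 = 504 bits.

504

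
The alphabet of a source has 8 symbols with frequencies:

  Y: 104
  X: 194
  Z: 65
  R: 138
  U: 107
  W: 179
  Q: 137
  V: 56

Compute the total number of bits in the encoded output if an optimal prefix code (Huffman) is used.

Greedily combine the two least-frequent nodes:
merge V(56) and Z(65): 121
merge Y(104) and U(107): 211
merge 121 and Q(137): 258
merge R(138) and W(179): 317
merge X(194) and 211: 405
merge 258 and 317: 575
merge 405 and 575: 980
Each symbol's bit-cost is frequency × depth; summing gives 2867 bits (equivalently 121 + 211 + 258 + 317 + 405 + 575 + 980).

2867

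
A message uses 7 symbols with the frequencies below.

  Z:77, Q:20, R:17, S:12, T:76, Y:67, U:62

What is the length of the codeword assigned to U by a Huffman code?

Huffman merges, smallest pair first:
merge S(12) and R(17): 29
merge Q(20) and 29: 49
merge 49 and U(62): 111
merge Y(67) and T(76): 143
merge Z(77) and 111: 188
merge 143 and 188: 331
U's leaf is at depth 3, giving a 3-bit codeword.

3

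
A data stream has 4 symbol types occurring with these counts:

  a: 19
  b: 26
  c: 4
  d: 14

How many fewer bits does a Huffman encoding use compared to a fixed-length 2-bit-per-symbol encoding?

Fixed-length: 2 bits × 63 symbols = 126 bits.
Huffman merges:
combine c(4), d(14) → 18
combine 18, a(19) → 37
combine b(26), 37 → 63
Huffman total = 18 + 37 + 63 = 118 bits.
Saving = 126 − 118 = 8 bits.

8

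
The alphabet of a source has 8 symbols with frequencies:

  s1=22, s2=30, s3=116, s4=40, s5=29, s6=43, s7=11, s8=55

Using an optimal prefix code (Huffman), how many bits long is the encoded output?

955

Greedily combine the two least-frequent nodes:
s7(11) + s1(22) → 33
s5(29) + s2(30) → 59
33 + s4(40) → 73
s6(43) + s8(55) → 98
59 + 73 → 132
98 + s3(116) → 214
132 + 214 → 346
Each symbol's bit-cost is frequency × depth; summing gives 955 bits (equivalently 33 + 59 + 73 + 98 + 132 + 214 + 346).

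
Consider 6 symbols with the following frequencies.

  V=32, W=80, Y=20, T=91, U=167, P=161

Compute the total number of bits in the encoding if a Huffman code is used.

1286

Greedily combine the two least-frequent nodes:
Y(20) + V(32) → 52
52 + W(80) → 132
T(91) + 132 → 223
P(161) + U(167) → 328
223 + 328 → 551
The encoded length is the sum of every internal node's weight: 52 + 132 + 223 + 328 + 551 = 1286 bits.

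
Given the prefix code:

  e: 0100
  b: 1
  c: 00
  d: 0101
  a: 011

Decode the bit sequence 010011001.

Read left to right; each codeword is recognised as soon as it completes (prefix code):
  0100→e | 1→b | 1→b | 00→c | 1→b
Decoded message: ebbcb

ebbcb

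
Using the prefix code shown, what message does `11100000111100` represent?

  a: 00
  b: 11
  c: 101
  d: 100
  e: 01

Read left to right; each codeword is recognised as soon as it completes (prefix code):
  11→b | 100→d | 00→a | 01→e | 11→b | 100→d
Decoded message: bdaebd

bdaebd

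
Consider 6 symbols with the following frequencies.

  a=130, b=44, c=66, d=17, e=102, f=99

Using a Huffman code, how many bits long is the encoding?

1104

Greedily combine the two least-frequent nodes:
merge d(17) and b(44): 61
merge 61 and c(66): 127
merge f(99) and e(102): 201
merge 127 and a(130): 257
merge 201 and 257: 458
Each symbol's bit-cost is frequency × depth; summing gives 1104 bits (equivalently 61 + 127 + 201 + 257 + 458).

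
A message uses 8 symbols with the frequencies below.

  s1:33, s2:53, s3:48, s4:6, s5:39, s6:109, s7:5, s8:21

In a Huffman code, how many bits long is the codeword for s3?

3

Build the tree from the bottom:
merge s7(5) and s4(6): 11
merge 11 and s8(21): 32
merge 32 and s1(33): 65
merge s5(39) and s3(48): 87
merge s2(53) and 65: 118
merge 87 and s6(109): 196
merge 118 and 196: 314
The subtree containing s3 is merged 3 times, so code length = 3.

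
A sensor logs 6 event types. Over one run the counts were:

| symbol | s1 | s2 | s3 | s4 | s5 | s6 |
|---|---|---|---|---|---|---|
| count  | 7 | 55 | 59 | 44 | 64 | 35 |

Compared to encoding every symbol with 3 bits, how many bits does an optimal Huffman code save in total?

Fixed-length: 3 bits × 264 symbols = 792 bits.
Huffman merges:
merge s1(7) and s6(35): 42
merge 42 and s4(44): 86
merge s2(55) and s3(59): 114
merge s5(64) and 86: 150
merge 114 and 150: 264
Huffman total = 42 + 86 + 114 + 150 + 264 = 656 bits.
Saving = 792 − 656 = 136 bits.

136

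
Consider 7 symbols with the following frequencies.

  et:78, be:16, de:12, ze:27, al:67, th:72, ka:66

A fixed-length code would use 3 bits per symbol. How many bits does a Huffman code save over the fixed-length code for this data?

Fixed-length: 3 bits × 338 symbols = 1014 bits.
Huffman merges:
merge de(12) and be(16): 28
merge ze(27) and 28: 55
merge 55 and ka(66): 121
merge al(67) and th(72): 139
merge et(78) and 121: 199
merge 139 and 199: 338
Huffman total = 28 + 55 + 121 + 139 + 199 + 338 = 880 bits.
Saving = 1014 − 880 = 134 bits.

134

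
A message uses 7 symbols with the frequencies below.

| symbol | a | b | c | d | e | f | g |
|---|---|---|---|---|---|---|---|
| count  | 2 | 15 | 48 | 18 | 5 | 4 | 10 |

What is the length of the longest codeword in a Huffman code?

Merge the two lowest-weight nodes at each step:
merge a(2) and f(4): 6
merge e(5) and 6: 11
merge g(10) and 11: 21
merge b(15) and d(18): 33
merge 21 and 33: 54
merge c(48) and 54: 102
The rarest symbols sit at the bottom; the longest codeword is 5 bits.

5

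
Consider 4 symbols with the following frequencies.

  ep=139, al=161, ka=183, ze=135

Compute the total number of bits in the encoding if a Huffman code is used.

Greedily combine the two least-frequent nodes:
merge ze(135) and ep(139): 274
merge al(161) and ka(183): 344
merge 274 and 344: 618
The encoded length is the sum of every internal node's weight: 274 + 344 + 618 = 1236 bits.

1236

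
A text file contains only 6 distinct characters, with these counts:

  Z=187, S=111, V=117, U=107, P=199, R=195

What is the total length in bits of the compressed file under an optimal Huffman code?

2354

Merge the two smallest weights repeatedly:
merge U(107) and S(111): 218
merge V(117) and Z(187): 304
merge R(195) and P(199): 394
merge 218 and 304: 522
merge 394 and 522: 916
The encoded length is the sum of every internal node's weight: 218 + 304 + 394 + 522 + 916 = 2354 bits.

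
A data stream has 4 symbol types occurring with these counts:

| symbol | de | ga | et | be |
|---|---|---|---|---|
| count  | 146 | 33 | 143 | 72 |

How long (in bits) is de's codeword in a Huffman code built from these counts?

1

Repeatedly merge the two smallest:
combine ga(33), be(72) → 105
combine 105, et(143) → 248
combine de(146), 248 → 394
de sits one level below the root: a 1-bit codeword.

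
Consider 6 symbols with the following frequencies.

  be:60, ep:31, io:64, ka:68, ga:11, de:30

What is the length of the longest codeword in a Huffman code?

4

Merge the two lowest-weight nodes at each step:
merge ga(11) and de(30): 41
merge ep(31) and 41: 72
merge be(60) and io(64): 124
merge ka(68) and 72: 140
merge 124 and 140: 264
The first pair merged (ga, de) ends up deepest, at depth 4.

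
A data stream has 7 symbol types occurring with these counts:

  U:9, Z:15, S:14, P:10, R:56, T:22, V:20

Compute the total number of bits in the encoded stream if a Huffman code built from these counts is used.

Greedily combine the two least-frequent nodes:
U(9) + P(10) → 19
S(14) + Z(15) → 29
19 + V(20) → 39
T(22) + 29 → 51
39 + 51 → 90
R(56) + 90 → 146
The encoded length is the sum of every internal node's weight: 19 + 29 + 39 + 51 + 90 + 146 = 374 bits.

374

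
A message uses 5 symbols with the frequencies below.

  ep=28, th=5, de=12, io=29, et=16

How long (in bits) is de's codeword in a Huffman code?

3

Build the tree from the bottom:
th(5) + de(12) → 17
et(16) + 17 → 33
ep(28) + io(29) → 57
33 + 57 → 90
de sits 3 levels below the root, so its codeword is 3 bits.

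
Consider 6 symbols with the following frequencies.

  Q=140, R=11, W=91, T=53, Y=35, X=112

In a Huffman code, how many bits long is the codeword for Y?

Build the tree from the bottom:
merge R(11) and Y(35): 46
merge 46 and T(53): 99
merge W(91) and 99: 190
merge X(112) and Q(140): 252
merge 190 and 252: 442
The subtree containing Y is merged 4 times, so code length = 4.

4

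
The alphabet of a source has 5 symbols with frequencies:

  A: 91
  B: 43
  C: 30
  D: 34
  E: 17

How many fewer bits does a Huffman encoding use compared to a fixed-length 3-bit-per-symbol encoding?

182

Fixed-length: 3 bits × 215 symbols = 645 bits.
Huffman merges:
merge E(17) and C(30): 47
merge D(34) and B(43): 77
merge 47 and 77: 124
merge A(91) and 124: 215
Huffman total = 47 + 77 + 124 + 215 = 463 bits.
Saving = 645 − 463 = 182 bits.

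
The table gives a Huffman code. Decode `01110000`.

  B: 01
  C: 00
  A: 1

Read left to right; each codeword is recognised as soon as it completes (prefix code):
  01→B | 1→A | 1→A | 00→C | 00→C
Decoded message: BAACC

BAACC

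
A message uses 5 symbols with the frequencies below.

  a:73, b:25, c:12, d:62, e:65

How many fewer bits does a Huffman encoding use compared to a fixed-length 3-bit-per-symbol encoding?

200

Fixed-length: 3 bits × 237 symbols = 711 bits.
Huffman merges:
c(12) + b(25) → 37
37 + d(62) → 99
e(65) + a(73) → 138
99 + 138 → 237
Huffman total = 37 + 99 + 138 + 237 = 511 bits.
Saving = 711 − 511 = 200 bits.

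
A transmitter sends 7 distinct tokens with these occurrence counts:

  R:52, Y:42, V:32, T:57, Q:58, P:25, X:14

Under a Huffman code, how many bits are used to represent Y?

3

Build the tree from the bottom:
merge X(14) and P(25): 39
merge V(32) and 39: 71
merge Y(42) and R(52): 94
merge T(57) and Q(58): 115
merge 71 and 94: 165
merge 115 and 165: 280
The subtree containing Y is merged 3 times, so code length = 3.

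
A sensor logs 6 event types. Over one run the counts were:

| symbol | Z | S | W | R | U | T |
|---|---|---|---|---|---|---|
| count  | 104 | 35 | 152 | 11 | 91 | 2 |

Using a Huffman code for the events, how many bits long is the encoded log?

838

Build the Huffman tree bottom-up:
T(2) + R(11) → 13
13 + S(35) → 48
48 + U(91) → 139
Z(104) + 139 → 243
W(152) + 243 → 395
Each symbol's bit-cost is frequency × depth; summing gives 838 bits (equivalently 13 + 48 + 139 + 243 + 395).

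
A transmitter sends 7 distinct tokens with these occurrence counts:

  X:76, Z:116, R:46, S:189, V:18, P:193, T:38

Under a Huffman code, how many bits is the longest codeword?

5

Merge the two lowest-weight nodes at each step:
V(18) + T(38) → 56
R(46) + 56 → 102
X(76) + 102 → 178
Z(116) + 178 → 294
S(189) + P(193) → 382
294 + 382 → 676
The first pair merged (V, T) ends up deepest, at depth 5.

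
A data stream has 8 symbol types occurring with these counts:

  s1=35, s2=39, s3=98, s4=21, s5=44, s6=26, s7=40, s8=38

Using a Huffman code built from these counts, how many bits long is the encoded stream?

Greedily combine the two least-frequent nodes:
combine s4(21), s6(26) → 47
combine s1(35), s8(38) → 73
combine s2(39), s7(40) → 79
combine s5(44), 47 → 91
combine 73, 79 → 152
combine 91, s3(98) → 189
combine 152, 189 → 341
Each symbol's bit-cost is frequency × depth; summing gives 972 bits (equivalently 47 + 73 + 79 + 91 + 152 + 189 + 341).

972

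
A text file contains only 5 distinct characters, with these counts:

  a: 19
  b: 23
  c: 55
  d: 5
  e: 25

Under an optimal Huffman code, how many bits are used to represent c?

Huffman merges, smallest pair first:
merge d(5) and a(19): 24
merge b(23) and 24: 47
merge e(25) and 47: 72
merge c(55) and 72: 127
c sits one level below the root: a 1-bit codeword.

1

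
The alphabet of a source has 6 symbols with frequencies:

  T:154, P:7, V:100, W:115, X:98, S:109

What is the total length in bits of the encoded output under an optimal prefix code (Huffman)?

1476

Build the Huffman tree bottom-up:
combine P(7), X(98) → 105
combine V(100), 105 → 205
combine S(109), W(115) → 224
combine T(154), 205 → 359
combine 224, 359 → 583
The encoded length is the sum of every internal node's weight: 105 + 205 + 224 + 359 + 583 = 1476 bits.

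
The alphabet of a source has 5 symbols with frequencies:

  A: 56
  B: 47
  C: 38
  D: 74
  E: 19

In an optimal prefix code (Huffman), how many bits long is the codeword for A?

2

Build the tree from the bottom:
merge E(19) and C(38): 57
merge B(47) and A(56): 103
merge 57 and D(74): 131
merge 103 and 131: 234
A sits 2 levels below the root, so its codeword is 2 bits.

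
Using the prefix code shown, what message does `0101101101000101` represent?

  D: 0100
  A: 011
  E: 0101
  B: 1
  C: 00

EBADE

Read left to right; each codeword is recognised as soon as it completes (prefix code):
  0101→E | 1→B | 011→A | 0100→D | 0101→E
Decoded message: EBADE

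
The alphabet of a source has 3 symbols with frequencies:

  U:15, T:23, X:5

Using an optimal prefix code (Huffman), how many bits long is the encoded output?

Build the Huffman tree bottom-up:
combine X(5), U(15) → 20
combine 20, T(23) → 43
The encoded length is the sum of every internal node's weight: 20 + 43 = 63 bits.

63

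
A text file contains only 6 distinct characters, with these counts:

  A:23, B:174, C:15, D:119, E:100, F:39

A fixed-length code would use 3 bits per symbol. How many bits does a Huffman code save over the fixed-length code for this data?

Fixed-length: 3 bits × 470 symbols = 1410 bits.
Huffman merges:
merge C(15) and A(23): 38
merge 38 and F(39): 77
merge 77 and E(100): 177
merge D(119) and B(174): 293
merge 177 and 293: 470
Huffman total = 38 + 77 + 177 + 293 + 470 = 1055 bits.
Saving = 1410 − 1055 = 355 bits.

355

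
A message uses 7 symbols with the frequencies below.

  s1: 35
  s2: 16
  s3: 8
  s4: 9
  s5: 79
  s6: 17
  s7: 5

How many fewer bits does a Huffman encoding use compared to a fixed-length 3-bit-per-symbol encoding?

Fixed-length: 3 bits × 169 symbols = 507 bits.
Huffman merges:
s7(5) + s3(8) → 13
s4(9) + 13 → 22
s2(16) + s6(17) → 33
22 + 33 → 55
s1(35) + 55 → 90
s5(79) + 90 → 169
Huffman total = 13 + 22 + 33 + 55 + 90 + 169 = 382 bits.
Saving = 507 − 382 = 125 bits.

125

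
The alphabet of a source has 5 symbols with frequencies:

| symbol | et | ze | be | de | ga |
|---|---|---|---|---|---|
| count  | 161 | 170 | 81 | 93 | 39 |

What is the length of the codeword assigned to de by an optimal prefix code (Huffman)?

2

Build the tree from the bottom:
merge ga(39) and be(81): 120
merge de(93) and 120: 213
merge et(161) and ze(170): 331
merge 213 and 331: 544
The subtree containing de is merged 2 times, so code length = 2.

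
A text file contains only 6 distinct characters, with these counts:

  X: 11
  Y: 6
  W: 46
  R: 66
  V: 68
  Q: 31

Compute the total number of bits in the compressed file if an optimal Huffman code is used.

Merge the two smallest weights repeatedly:
Y(6) + X(11) → 17
17 + Q(31) → 48
W(46) + 48 → 94
R(66) + V(68) → 134
94 + 134 → 228
Each symbol's bit-cost is frequency × depth; summing gives 521 bits (equivalently 17 + 48 + 94 + 134 + 228).

521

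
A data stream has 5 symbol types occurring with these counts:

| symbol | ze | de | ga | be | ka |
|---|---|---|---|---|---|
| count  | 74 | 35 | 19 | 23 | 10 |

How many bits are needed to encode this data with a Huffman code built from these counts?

329

Greedily combine the two least-frequent nodes:
merge ka(10) and ga(19): 29
merge be(23) and 29: 52
merge de(35) and 52: 87
merge ze(74) and 87: 161
Each symbol's bit-cost is frequency × depth; summing gives 329 bits (equivalently 29 + 52 + 87 + 161).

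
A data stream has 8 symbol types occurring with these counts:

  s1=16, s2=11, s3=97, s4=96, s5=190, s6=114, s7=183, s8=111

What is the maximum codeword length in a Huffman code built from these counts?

Merge the two lowest-weight nodes at each step:
merge s2(11) and s1(16): 27
merge 27 and s4(96): 123
merge s3(97) and s8(111): 208
merge s6(114) and 123: 237
merge s7(183) and s5(190): 373
merge 208 and 237: 445
merge 373 and 445: 818
Maximum depth reached is 5.

5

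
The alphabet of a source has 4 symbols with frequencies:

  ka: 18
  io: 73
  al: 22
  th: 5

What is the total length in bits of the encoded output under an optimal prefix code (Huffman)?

Build the Huffman tree bottom-up:
th(5) + ka(18) → 23
al(22) + 23 → 45
45 + io(73) → 118
Each symbol's bit-cost is frequency × depth; summing gives 186 bits (equivalently 23 + 45 + 118).

186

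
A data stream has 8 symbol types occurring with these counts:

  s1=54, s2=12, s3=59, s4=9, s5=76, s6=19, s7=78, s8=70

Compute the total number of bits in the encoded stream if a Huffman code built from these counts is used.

1038

Build the Huffman tree bottom-up:
s4(9) + s2(12) → 21
s6(19) + 21 → 40
40 + s1(54) → 94
s3(59) + s8(70) → 129
s5(76) + s7(78) → 154
94 + 129 → 223
154 + 223 → 377
The encoded length is the sum of every internal node's weight: 21 + 40 + 94 + 129 + 154 + 223 + 377 = 1038 bits.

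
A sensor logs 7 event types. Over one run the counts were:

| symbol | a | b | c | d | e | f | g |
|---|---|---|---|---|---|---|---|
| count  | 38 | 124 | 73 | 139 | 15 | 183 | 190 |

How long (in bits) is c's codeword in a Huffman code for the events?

4

Repeatedly merge the two smallest:
combine e(15), a(38) → 53
combine 53, c(73) → 126
combine b(124), 126 → 250
combine d(139), f(183) → 322
combine g(190), 250 → 440
combine 322, 440 → 762
The subtree containing c is merged 4 times, so code length = 4.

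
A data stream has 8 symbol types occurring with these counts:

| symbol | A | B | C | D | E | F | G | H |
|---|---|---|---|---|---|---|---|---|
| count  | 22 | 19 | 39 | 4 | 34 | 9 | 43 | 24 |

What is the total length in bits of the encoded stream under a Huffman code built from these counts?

545

Greedily combine the two least-frequent nodes:
D(4) + F(9) → 13
13 + B(19) → 32
A(22) + H(24) → 46
32 + E(34) → 66
C(39) + G(43) → 82
46 + 66 → 112
82 + 112 → 194
Total encoded bits = sum of merged weights = 13 + 32 + 46 + 66 + 82 + 112 + 194 = 545.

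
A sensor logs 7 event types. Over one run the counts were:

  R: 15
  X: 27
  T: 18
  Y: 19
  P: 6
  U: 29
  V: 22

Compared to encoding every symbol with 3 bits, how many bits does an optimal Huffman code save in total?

35

Fixed-length: 3 bits × 136 symbols = 408 bits.
Huffman merges:
P(6) + R(15) → 21
T(18) + Y(19) → 37
21 + V(22) → 43
X(27) + U(29) → 56
37 + 43 → 80
56 + 80 → 136
Huffman total = 21 + 37 + 43 + 56 + 80 + 136 = 373 bits.
Saving = 408 − 373 = 35 bits.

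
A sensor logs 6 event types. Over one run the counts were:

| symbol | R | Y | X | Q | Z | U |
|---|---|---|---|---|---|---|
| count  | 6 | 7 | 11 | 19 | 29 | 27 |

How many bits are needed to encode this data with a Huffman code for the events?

235

Greedily combine the two least-frequent nodes:
R(6) + Y(7) → 13
X(11) + 13 → 24
Q(19) + 24 → 43
U(27) + Z(29) → 56
43 + 56 → 99
Each symbol's bit-cost is frequency × depth; summing gives 235 bits (equivalently 13 + 24 + 43 + 56 + 99).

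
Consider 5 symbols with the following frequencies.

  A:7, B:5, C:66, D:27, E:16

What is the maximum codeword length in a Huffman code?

4

Merge the two lowest-weight nodes at each step:
merge B(5) and A(7): 12
merge 12 and E(16): 28
merge D(27) and 28: 55
merge 55 and C(66): 121
The first pair merged (B, A) ends up deepest, at depth 4.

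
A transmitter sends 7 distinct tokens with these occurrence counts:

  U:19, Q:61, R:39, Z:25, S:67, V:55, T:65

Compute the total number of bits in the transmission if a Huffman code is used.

905

Build the Huffman tree bottom-up:
U(19) + Z(25) → 44
R(39) + 44 → 83
V(55) + Q(61) → 116
T(65) + S(67) → 132
83 + 116 → 199
132 + 199 → 331
Total encoded bits = sum of merged weights = 44 + 83 + 116 + 132 + 199 + 331 = 905.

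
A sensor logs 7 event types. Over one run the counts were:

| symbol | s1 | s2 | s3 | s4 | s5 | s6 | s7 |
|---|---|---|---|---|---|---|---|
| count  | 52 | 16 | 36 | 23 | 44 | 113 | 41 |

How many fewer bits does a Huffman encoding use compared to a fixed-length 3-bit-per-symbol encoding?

126

Fixed-length: 3 bits × 325 symbols = 975 bits.
Huffman merges:
combine s2(16), s4(23) → 39
combine s3(36), 39 → 75
combine s7(41), s5(44) → 85
combine s1(52), 75 → 127
combine 85, s6(113) → 198
combine 127, 198 → 325
Huffman total = 39 + 75 + 85 + 127 + 198 + 325 = 849 bits.
Saving = 975 − 849 = 126 bits.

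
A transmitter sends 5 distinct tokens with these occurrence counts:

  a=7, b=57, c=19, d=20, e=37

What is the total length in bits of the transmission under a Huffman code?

295

Merge the two smallest weights repeatedly:
a(7) + c(19) → 26
d(20) + 26 → 46
e(37) + 46 → 83
b(57) + 83 → 140
Total encoded bits = sum of merged weights = 26 + 46 + 83 + 140 = 295.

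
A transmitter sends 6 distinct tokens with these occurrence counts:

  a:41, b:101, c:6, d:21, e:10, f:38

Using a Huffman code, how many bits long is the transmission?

461

Build the Huffman tree bottom-up:
merge c(6) and e(10): 16
merge 16 and d(21): 37
merge 37 and f(38): 75
merge a(41) and 75: 116
merge b(101) and 116: 217
The encoded length is the sum of every internal node's weight: 16 + 37 + 75 + 116 + 217 = 461 bits.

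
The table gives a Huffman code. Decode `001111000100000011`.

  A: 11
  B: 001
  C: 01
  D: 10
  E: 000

Read left to right; each codeword is recognised as soon as it completes (prefix code):
  001→B | 11→A | 10→D | 001→B | 000→E | 000→E | 11→A
Decoded message: BADBEEA

BADBEEA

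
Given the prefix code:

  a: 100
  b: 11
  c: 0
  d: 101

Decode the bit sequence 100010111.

acdb

Read left to right; each codeword is recognised as soon as it completes (prefix code):
  100→a | 0→c | 101→d | 11→b
Decoded message: acdb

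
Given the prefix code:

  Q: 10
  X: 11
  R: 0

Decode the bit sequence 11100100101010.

XQRQRQQQ

Read left to right; each codeword is recognised as soon as it completes (prefix code):
  11→X | 10→Q | 0→R | 10→Q | 0→R | 10→Q | 10→Q | 10→Q
Decoded message: XQRQRQQQ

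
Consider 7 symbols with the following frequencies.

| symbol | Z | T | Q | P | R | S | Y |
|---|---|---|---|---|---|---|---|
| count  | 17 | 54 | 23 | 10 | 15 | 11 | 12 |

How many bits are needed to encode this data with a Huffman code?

366

Greedily combine the two least-frequent nodes:
merge P(10) and S(11): 21
merge Y(12) and R(15): 27
merge Z(17) and 21: 38
merge Q(23) and 27: 50
merge 38 and 50: 88
merge T(54) and 88: 142
The encoded length is the sum of every internal node's weight: 21 + 27 + 38 + 50 + 88 + 142 = 366 bits.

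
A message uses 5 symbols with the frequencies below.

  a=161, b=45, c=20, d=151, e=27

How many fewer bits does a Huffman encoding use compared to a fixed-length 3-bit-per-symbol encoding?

426

Fixed-length: 3 bits × 404 symbols = 1212 bits.
Huffman merges:
merge c(20) and e(27): 47
merge b(45) and 47: 92
merge 92 and d(151): 243
merge a(161) and 243: 404
Huffman total = 47 + 92 + 243 + 404 = 786 bits.
Saving = 1212 − 786 = 426 bits.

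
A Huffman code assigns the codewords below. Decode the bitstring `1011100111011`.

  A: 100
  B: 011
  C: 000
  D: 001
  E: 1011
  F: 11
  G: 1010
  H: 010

Read left to right; each codeword is recognised as soon as it completes (prefix code):
  1011→E | 100→A | 11→F | 1011→E
Decoded message: EAFE

EAFE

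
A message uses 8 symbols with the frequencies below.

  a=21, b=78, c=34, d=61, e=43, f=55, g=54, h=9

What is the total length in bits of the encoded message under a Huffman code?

Merge the two smallest weights repeatedly:
merge h(9) and a(21): 30
merge 30 and c(34): 64
merge e(43) and g(54): 97
merge f(55) and d(61): 116
merge 64 and b(78): 142
merge 97 and 116: 213
merge 142 and 213: 355
The encoded length is the sum of every internal node's weight: 30 + 64 + 97 + 116 + 142 + 213 + 355 = 1017 bits.

1017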